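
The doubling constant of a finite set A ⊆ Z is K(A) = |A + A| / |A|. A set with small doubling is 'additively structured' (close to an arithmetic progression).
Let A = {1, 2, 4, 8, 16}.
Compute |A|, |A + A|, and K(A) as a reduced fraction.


|A| = 5.
Compute A + A by enumerating all 25 pairs.
A + A = {2, 3, 4, 5, 6, 8, 9, 10, 12, 16, 17, 18, 20, 24, 32}, so |A + A| = 15.
K = |A + A| / |A| = 15/5 = 3/1 ≈ 3.0000.
Reference: AP of size 5 gives K = 9/5 ≈ 1.8000; a fully generic set of size 5 gives K ≈ 3.0000.

|A| = 5, |A + A| = 15, K = 15/5 = 3/1.


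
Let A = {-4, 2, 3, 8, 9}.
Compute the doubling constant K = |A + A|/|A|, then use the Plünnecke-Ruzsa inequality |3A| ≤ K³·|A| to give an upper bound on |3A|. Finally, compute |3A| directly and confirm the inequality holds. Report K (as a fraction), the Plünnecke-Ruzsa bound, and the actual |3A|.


|A| = 5.
Step 1: Compute A + A by enumerating all 25 pairs.
A + A = {-8, -2, -1, 4, 5, 6, 10, 11, 12, 16, 17, 18}, so |A + A| = 12.
Step 2: Doubling constant K = |A + A|/|A| = 12/5 = 12/5 ≈ 2.4000.
Step 3: Plünnecke-Ruzsa gives |3A| ≤ K³·|A| = (2.4000)³ · 5 ≈ 69.1200.
Step 4: Compute 3A = A + A + A directly by enumerating all triples (a,b,c) ∈ A³; |3A| = 22.
Step 5: Check 22 ≤ 69.1200? Yes ✓.

K = 12/5, Plünnecke-Ruzsa bound K³|A| ≈ 69.1200, |3A| = 22, inequality holds.


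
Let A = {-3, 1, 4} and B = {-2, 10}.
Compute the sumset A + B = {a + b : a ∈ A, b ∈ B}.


A + B = {a + b : a ∈ A, b ∈ B}.
Enumerate all |A|·|B| = 3·2 = 6 pairs (a, b) and collect distinct sums.
a = -3: -3+-2=-5, -3+10=7
a = 1: 1+-2=-1, 1+10=11
a = 4: 4+-2=2, 4+10=14
Collecting distinct sums: A + B = {-5, -1, 2, 7, 11, 14}
|A + B| = 6

A + B = {-5, -1, 2, 7, 11, 14}


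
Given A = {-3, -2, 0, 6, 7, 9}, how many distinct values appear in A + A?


A + A = {a + a' : a, a' ∈ A}; |A| = 6.
General bounds: 2|A| - 1 ≤ |A + A| ≤ |A|(|A|+1)/2, i.e. 11 ≤ |A + A| ≤ 21.
Lower bound 2|A|-1 is attained iff A is an arithmetic progression.
Enumerate sums a + a' for a ≤ a' (symmetric, so this suffices):
a = -3: -3+-3=-6, -3+-2=-5, -3+0=-3, -3+6=3, -3+7=4, -3+9=6
a = -2: -2+-2=-4, -2+0=-2, -2+6=4, -2+7=5, -2+9=7
a = 0: 0+0=0, 0+6=6, 0+7=7, 0+9=9
a = 6: 6+6=12, 6+7=13, 6+9=15
a = 7: 7+7=14, 7+9=16
a = 9: 9+9=18
Distinct sums: {-6, -5, -4, -3, -2, 0, 3, 4, 5, 6, 7, 9, 12, 13, 14, 15, 16, 18}
|A + A| = 18

|A + A| = 18


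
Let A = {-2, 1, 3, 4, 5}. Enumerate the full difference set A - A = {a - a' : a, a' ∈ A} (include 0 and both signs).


A - A = {a - a' : a, a' ∈ A}.
Compute a - a' for each ordered pair (a, a'):
a = -2: -2--2=0, -2-1=-3, -2-3=-5, -2-4=-6, -2-5=-7
a = 1: 1--2=3, 1-1=0, 1-3=-2, 1-4=-3, 1-5=-4
a = 3: 3--2=5, 3-1=2, 3-3=0, 3-4=-1, 3-5=-2
a = 4: 4--2=6, 4-1=3, 4-3=1, 4-4=0, 4-5=-1
a = 5: 5--2=7, 5-1=4, 5-3=2, 5-4=1, 5-5=0
Collecting distinct values (and noting 0 appears from a-a):
A - A = {-7, -6, -5, -4, -3, -2, -1, 0, 1, 2, 3, 4, 5, 6, 7}
|A - A| = 15

A - A = {-7, -6, -5, -4, -3, -2, -1, 0, 1, 2, 3, 4, 5, 6, 7}


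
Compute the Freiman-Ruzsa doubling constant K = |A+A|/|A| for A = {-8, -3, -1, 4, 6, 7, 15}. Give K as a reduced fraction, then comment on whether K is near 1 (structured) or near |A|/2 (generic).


|A| = 7.
Compute A + A by enumerating all 49 pairs.
A + A = {-16, -11, -9, -6, -4, -2, -1, 1, 3, 4, 5, 6, 7, 8, 10, 11, 12, 13, 14, 19, 21, 22, 30}, so |A + A| = 23.
K = |A + A| / |A| = 23/7 (already in lowest terms) ≈ 3.2857.
Reference: AP of size 7 gives K = 13/7 ≈ 1.8571; a fully generic set of size 7 gives K ≈ 4.0000.

|A| = 7, |A + A| = 23, K = 23/7.


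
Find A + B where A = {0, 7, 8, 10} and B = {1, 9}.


A + B = {a + b : a ∈ A, b ∈ B}.
Enumerate all |A|·|B| = 4·2 = 8 pairs (a, b) and collect distinct sums.
a = 0: 0+1=1, 0+9=9
a = 7: 7+1=8, 7+9=16
a = 8: 8+1=9, 8+9=17
a = 10: 10+1=11, 10+9=19
Collecting distinct sums: A + B = {1, 8, 9, 11, 16, 17, 19}
|A + B| = 7

A + B = {1, 8, 9, 11, 16, 17, 19}


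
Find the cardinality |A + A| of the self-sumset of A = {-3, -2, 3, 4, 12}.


A + A = {a + a' : a, a' ∈ A}; |A| = 5.
General bounds: 2|A| - 1 ≤ |A + A| ≤ |A|(|A|+1)/2, i.e. 9 ≤ |A + A| ≤ 15.
Lower bound 2|A|-1 is attained iff A is an arithmetic progression.
Enumerate sums a + a' for a ≤ a' (symmetric, so this suffices):
a = -3: -3+-3=-6, -3+-2=-5, -3+3=0, -3+4=1, -3+12=9
a = -2: -2+-2=-4, -2+3=1, -2+4=2, -2+12=10
a = 3: 3+3=6, 3+4=7, 3+12=15
a = 4: 4+4=8, 4+12=16
a = 12: 12+12=24
Distinct sums: {-6, -5, -4, 0, 1, 2, 6, 7, 8, 9, 10, 15, 16, 24}
|A + A| = 14

|A + A| = 14


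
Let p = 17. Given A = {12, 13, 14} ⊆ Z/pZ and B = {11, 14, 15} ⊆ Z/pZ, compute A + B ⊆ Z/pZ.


Work in Z/17Z: reduce every sum a + b modulo 17.
Enumerate all 9 pairs:
a = 12: 12+11=6, 12+14=9, 12+15=10
a = 13: 13+11=7, 13+14=10, 13+15=11
a = 14: 14+11=8, 14+14=11, 14+15=12
Distinct residues collected: {6, 7, 8, 9, 10, 11, 12}
|A + B| = 7 (out of 17 total residues).

A + B = {6, 7, 8, 9, 10, 11, 12}


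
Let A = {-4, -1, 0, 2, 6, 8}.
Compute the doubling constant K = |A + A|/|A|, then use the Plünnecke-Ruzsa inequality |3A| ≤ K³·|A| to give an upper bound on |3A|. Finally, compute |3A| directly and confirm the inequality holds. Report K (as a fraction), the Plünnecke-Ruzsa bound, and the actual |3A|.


|A| = 6.
Step 1: Compute A + A by enumerating all 36 pairs.
A + A = {-8, -5, -4, -2, -1, 0, 1, 2, 4, 5, 6, 7, 8, 10, 12, 14, 16}, so |A + A| = 17.
Step 2: Doubling constant K = |A + A|/|A| = 17/6 = 17/6 ≈ 2.8333.
Step 3: Plünnecke-Ruzsa gives |3A| ≤ K³·|A| = (2.8333)³ · 6 ≈ 136.4722.
Step 4: Compute 3A = A + A + A directly by enumerating all triples (a,b,c) ∈ A³; |3A| = 30.
Step 5: Check 30 ≤ 136.4722? Yes ✓.

K = 17/6, Plünnecke-Ruzsa bound K³|A| ≈ 136.4722, |3A| = 30, inequality holds.


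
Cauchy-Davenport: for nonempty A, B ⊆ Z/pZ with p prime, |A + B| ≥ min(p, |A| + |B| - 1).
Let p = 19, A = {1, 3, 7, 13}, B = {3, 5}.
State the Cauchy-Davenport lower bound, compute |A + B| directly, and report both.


Cauchy-Davenport: |A + B| ≥ min(p, |A| + |B| - 1) for A, B nonempty in Z/pZ.
|A| = 4, |B| = 2, p = 19.
CD lower bound = min(19, 4 + 2 - 1) = min(19, 5) = 5.
Compute A + B mod 19 directly:
a = 1: 1+3=4, 1+5=6
a = 3: 3+3=6, 3+5=8
a = 7: 7+3=10, 7+5=12
a = 13: 13+3=16, 13+5=18
A + B = {4, 6, 8, 10, 12, 16, 18}, so |A + B| = 7.
Verify: 7 ≥ 5? Yes ✓.

CD lower bound = 5, actual |A + B| = 7.


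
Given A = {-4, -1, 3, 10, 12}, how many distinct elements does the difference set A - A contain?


A - A = {a - a' : a, a' ∈ A}; |A| = 5.
Bounds: 2|A|-1 ≤ |A - A| ≤ |A|² - |A| + 1, i.e. 9 ≤ |A - A| ≤ 21.
Note: 0 ∈ A - A always (from a - a). The set is symmetric: if d ∈ A - A then -d ∈ A - A.
Enumerate nonzero differences d = a - a' with a > a' (then include -d):
Positive differences: {2, 3, 4, 7, 9, 11, 13, 14, 16}
Full difference set: {0} ∪ (positive diffs) ∪ (negative diffs).
|A - A| = 1 + 2·9 = 19 (matches direct enumeration: 19).

|A - A| = 19


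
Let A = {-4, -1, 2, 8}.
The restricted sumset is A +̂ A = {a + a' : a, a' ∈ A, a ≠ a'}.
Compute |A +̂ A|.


Restricted sumset: A +̂ A = {a + a' : a ∈ A, a' ∈ A, a ≠ a'}.
Equivalently, take A + A and drop any sum 2a that is achievable ONLY as a + a for a ∈ A (i.e. sums representable only with equal summands).
Enumerate pairs (a, a') with a < a' (symmetric, so each unordered pair gives one sum; this covers all a ≠ a'):
  -4 + -1 = -5
  -4 + 2 = -2
  -4 + 8 = 4
  -1 + 2 = 1
  -1 + 8 = 7
  2 + 8 = 10
Collected distinct sums: {-5, -2, 1, 4, 7, 10}
|A +̂ A| = 6
(Reference bound: |A +̂ A| ≥ 2|A| - 3 for |A| ≥ 2, with |A| = 4 giving ≥ 5.)

|A +̂ A| = 6


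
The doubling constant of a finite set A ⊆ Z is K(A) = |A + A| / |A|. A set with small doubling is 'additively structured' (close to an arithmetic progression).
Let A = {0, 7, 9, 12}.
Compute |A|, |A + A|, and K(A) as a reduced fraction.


|A| = 4.
Compute A + A by enumerating all 16 pairs.
A + A = {0, 7, 9, 12, 14, 16, 18, 19, 21, 24}, so |A + A| = 10.
K = |A + A| / |A| = 10/4 = 5/2 ≈ 2.5000.
Reference: AP of size 4 gives K = 7/4 ≈ 1.7500; a fully generic set of size 4 gives K ≈ 2.5000.

|A| = 4, |A + A| = 10, K = 10/4 = 5/2.


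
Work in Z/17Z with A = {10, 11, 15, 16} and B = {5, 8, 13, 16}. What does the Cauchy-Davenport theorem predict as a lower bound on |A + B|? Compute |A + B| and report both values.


Cauchy-Davenport: |A + B| ≥ min(p, |A| + |B| - 1) for A, B nonempty in Z/pZ.
|A| = 4, |B| = 4, p = 17.
CD lower bound = min(17, 4 + 4 - 1) = min(17, 7) = 7.
Compute A + B mod 17 directly:
a = 10: 10+5=15, 10+8=1, 10+13=6, 10+16=9
a = 11: 11+5=16, 11+8=2, 11+13=7, 11+16=10
a = 15: 15+5=3, 15+8=6, 15+13=11, 15+16=14
a = 16: 16+5=4, 16+8=7, 16+13=12, 16+16=15
A + B = {1, 2, 3, 4, 6, 7, 9, 10, 11, 12, 14, 15, 16}, so |A + B| = 13.
Verify: 13 ≥ 7? Yes ✓.

CD lower bound = 7, actual |A + B| = 13.


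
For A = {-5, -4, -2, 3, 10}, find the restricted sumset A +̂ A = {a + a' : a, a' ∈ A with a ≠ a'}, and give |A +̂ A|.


Restricted sumset: A +̂ A = {a + a' : a ∈ A, a' ∈ A, a ≠ a'}.
Equivalently, take A + A and drop any sum 2a that is achievable ONLY as a + a for a ∈ A (i.e. sums representable only with equal summands).
Enumerate pairs (a, a') with a < a' (symmetric, so each unordered pair gives one sum; this covers all a ≠ a'):
  -5 + -4 = -9
  -5 + -2 = -7
  -5 + 3 = -2
  -5 + 10 = 5
  -4 + -2 = -6
  -4 + 3 = -1
  -4 + 10 = 6
  -2 + 3 = 1
  -2 + 10 = 8
  3 + 10 = 13
Collected distinct sums: {-9, -7, -6, -2, -1, 1, 5, 6, 8, 13}
|A +̂ A| = 10
(Reference bound: |A +̂ A| ≥ 2|A| - 3 for |A| ≥ 2, with |A| = 5 giving ≥ 7.)

|A +̂ A| = 10


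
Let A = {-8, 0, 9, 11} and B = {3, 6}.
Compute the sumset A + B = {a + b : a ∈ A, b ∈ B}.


A + B = {a + b : a ∈ A, b ∈ B}.
Enumerate all |A|·|B| = 4·2 = 8 pairs (a, b) and collect distinct sums.
a = -8: -8+3=-5, -8+6=-2
a = 0: 0+3=3, 0+6=6
a = 9: 9+3=12, 9+6=15
a = 11: 11+3=14, 11+6=17
Collecting distinct sums: A + B = {-5, -2, 3, 6, 12, 14, 15, 17}
|A + B| = 8

A + B = {-5, -2, 3, 6, 12, 14, 15, 17}


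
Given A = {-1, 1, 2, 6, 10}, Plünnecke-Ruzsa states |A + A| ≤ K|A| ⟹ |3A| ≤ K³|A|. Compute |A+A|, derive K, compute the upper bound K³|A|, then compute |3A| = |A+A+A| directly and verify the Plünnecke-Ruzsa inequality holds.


|A| = 5.
Step 1: Compute A + A by enumerating all 25 pairs.
A + A = {-2, 0, 1, 2, 3, 4, 5, 7, 8, 9, 11, 12, 16, 20}, so |A + A| = 14.
Step 2: Doubling constant K = |A + A|/|A| = 14/5 = 14/5 ≈ 2.8000.
Step 3: Plünnecke-Ruzsa gives |3A| ≤ K³·|A| = (2.8000)³ · 5 ≈ 109.7600.
Step 4: Compute 3A = A + A + A directly by enumerating all triples (a,b,c) ∈ A³; |3A| = 25.
Step 5: Check 25 ≤ 109.7600? Yes ✓.

K = 14/5, Plünnecke-Ruzsa bound K³|A| ≈ 109.7600, |3A| = 25, inequality holds.


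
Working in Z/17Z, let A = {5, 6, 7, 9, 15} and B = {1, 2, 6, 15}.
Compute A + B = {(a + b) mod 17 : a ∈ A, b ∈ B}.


Work in Z/17Z: reduce every sum a + b modulo 17.
Enumerate all 20 pairs:
a = 5: 5+1=6, 5+2=7, 5+6=11, 5+15=3
a = 6: 6+1=7, 6+2=8, 6+6=12, 6+15=4
a = 7: 7+1=8, 7+2=9, 7+6=13, 7+15=5
a = 9: 9+1=10, 9+2=11, 9+6=15, 9+15=7
a = 15: 15+1=16, 15+2=0, 15+6=4, 15+15=13
Distinct residues collected: {0, 3, 4, 5, 6, 7, 8, 9, 10, 11, 12, 13, 15, 16}
|A + B| = 14 (out of 17 total residues).

A + B = {0, 3, 4, 5, 6, 7, 8, 9, 10, 11, 12, 13, 15, 16}


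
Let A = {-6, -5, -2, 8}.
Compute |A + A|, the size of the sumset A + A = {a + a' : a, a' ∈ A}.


A + A = {a + a' : a, a' ∈ A}; |A| = 4.
General bounds: 2|A| - 1 ≤ |A + A| ≤ |A|(|A|+1)/2, i.e. 7 ≤ |A + A| ≤ 10.
Lower bound 2|A|-1 is attained iff A is an arithmetic progression.
Enumerate sums a + a' for a ≤ a' (symmetric, so this suffices):
a = -6: -6+-6=-12, -6+-5=-11, -6+-2=-8, -6+8=2
a = -5: -5+-5=-10, -5+-2=-7, -5+8=3
a = -2: -2+-2=-4, -2+8=6
a = 8: 8+8=16
Distinct sums: {-12, -11, -10, -8, -7, -4, 2, 3, 6, 16}
|A + A| = 10

|A + A| = 10


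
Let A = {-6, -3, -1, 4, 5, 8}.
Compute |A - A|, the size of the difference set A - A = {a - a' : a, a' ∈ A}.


A - A = {a - a' : a, a' ∈ A}; |A| = 6.
Bounds: 2|A|-1 ≤ |A - A| ≤ |A|² - |A| + 1, i.e. 11 ≤ |A - A| ≤ 31.
Note: 0 ∈ A - A always (from a - a). The set is symmetric: if d ∈ A - A then -d ∈ A - A.
Enumerate nonzero differences d = a - a' with a > a' (then include -d):
Positive differences: {1, 2, 3, 4, 5, 6, 7, 8, 9, 10, 11, 14}
Full difference set: {0} ∪ (positive diffs) ∪ (negative diffs).
|A - A| = 1 + 2·12 = 25 (matches direct enumeration: 25).

|A - A| = 25


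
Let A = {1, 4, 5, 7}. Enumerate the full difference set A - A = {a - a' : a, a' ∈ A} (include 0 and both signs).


A - A = {a - a' : a, a' ∈ A}.
Compute a - a' for each ordered pair (a, a'):
a = 1: 1-1=0, 1-4=-3, 1-5=-4, 1-7=-6
a = 4: 4-1=3, 4-4=0, 4-5=-1, 4-7=-3
a = 5: 5-1=4, 5-4=1, 5-5=0, 5-7=-2
a = 7: 7-1=6, 7-4=3, 7-5=2, 7-7=0
Collecting distinct values (and noting 0 appears from a-a):
A - A = {-6, -4, -3, -2, -1, 0, 1, 2, 3, 4, 6}
|A - A| = 11

A - A = {-6, -4, -3, -2, -1, 0, 1, 2, 3, 4, 6}


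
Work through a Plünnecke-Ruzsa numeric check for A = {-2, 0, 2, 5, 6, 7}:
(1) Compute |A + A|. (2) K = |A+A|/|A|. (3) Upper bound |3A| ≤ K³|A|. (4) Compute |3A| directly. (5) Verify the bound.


|A| = 6.
Step 1: Compute A + A by enumerating all 36 pairs.
A + A = {-4, -2, 0, 2, 3, 4, 5, 6, 7, 8, 9, 10, 11, 12, 13, 14}, so |A + A| = 16.
Step 2: Doubling constant K = |A + A|/|A| = 16/6 = 16/6 ≈ 2.6667.
Step 3: Plünnecke-Ruzsa gives |3A| ≤ K³·|A| = (2.6667)³ · 6 ≈ 113.7778.
Step 4: Compute 3A = A + A + A directly by enumerating all triples (a,b,c) ∈ A³; |3A| = 25.
Step 5: Check 25 ≤ 113.7778? Yes ✓.

K = 16/6, Plünnecke-Ruzsa bound K³|A| ≈ 113.7778, |3A| = 25, inequality holds.


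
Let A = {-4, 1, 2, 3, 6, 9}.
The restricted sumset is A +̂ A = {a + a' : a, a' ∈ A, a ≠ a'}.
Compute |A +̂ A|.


Restricted sumset: A +̂ A = {a + a' : a ∈ A, a' ∈ A, a ≠ a'}.
Equivalently, take A + A and drop any sum 2a that is achievable ONLY as a + a for a ∈ A (i.e. sums representable only with equal summands).
Enumerate pairs (a, a') with a < a' (symmetric, so each unordered pair gives one sum; this covers all a ≠ a'):
  -4 + 1 = -3
  -4 + 2 = -2
  -4 + 3 = -1
  -4 + 6 = 2
  -4 + 9 = 5
  1 + 2 = 3
  1 + 3 = 4
  1 + 6 = 7
  1 + 9 = 10
  2 + 3 = 5
  2 + 6 = 8
  2 + 9 = 11
  3 + 6 = 9
  3 + 9 = 12
  6 + 9 = 15
Collected distinct sums: {-3, -2, -1, 2, 3, 4, 5, 7, 8, 9, 10, 11, 12, 15}
|A +̂ A| = 14
(Reference bound: |A +̂ A| ≥ 2|A| - 3 for |A| ≥ 2, with |A| = 6 giving ≥ 9.)

|A +̂ A| = 14


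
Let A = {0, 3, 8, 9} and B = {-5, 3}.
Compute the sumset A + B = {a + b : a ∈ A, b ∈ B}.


A + B = {a + b : a ∈ A, b ∈ B}.
Enumerate all |A|·|B| = 4·2 = 8 pairs (a, b) and collect distinct sums.
a = 0: 0+-5=-5, 0+3=3
a = 3: 3+-5=-2, 3+3=6
a = 8: 8+-5=3, 8+3=11
a = 9: 9+-5=4, 9+3=12
Collecting distinct sums: A + B = {-5, -2, 3, 4, 6, 11, 12}
|A + B| = 7

A + B = {-5, -2, 3, 4, 6, 11, 12}


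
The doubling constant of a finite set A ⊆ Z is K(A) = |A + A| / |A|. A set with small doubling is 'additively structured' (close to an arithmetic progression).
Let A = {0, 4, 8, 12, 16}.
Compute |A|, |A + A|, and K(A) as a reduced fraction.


|A| = 5.
Compute A + A by enumerating all 25 pairs.
A + A = {0, 4, 8, 12, 16, 20, 24, 28, 32}, so |A + A| = 9.
K = |A + A| / |A| = 9/5 (already in lowest terms) ≈ 1.8000.
Reference: AP of size 5 gives K = 9/5 ≈ 1.8000; a fully generic set of size 5 gives K ≈ 3.0000.

|A| = 5, |A + A| = 9, K = 9/5.


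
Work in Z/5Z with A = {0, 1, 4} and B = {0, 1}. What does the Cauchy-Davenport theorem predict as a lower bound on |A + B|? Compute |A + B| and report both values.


Cauchy-Davenport: |A + B| ≥ min(p, |A| + |B| - 1) for A, B nonempty in Z/pZ.
|A| = 3, |B| = 2, p = 5.
CD lower bound = min(5, 3 + 2 - 1) = min(5, 4) = 4.
Compute A + B mod 5 directly:
a = 0: 0+0=0, 0+1=1
a = 1: 1+0=1, 1+1=2
a = 4: 4+0=4, 4+1=0
A + B = {0, 1, 2, 4}, so |A + B| = 4.
Verify: 4 ≥ 4? Yes ✓.

CD lower bound = 4, actual |A + B| = 4.


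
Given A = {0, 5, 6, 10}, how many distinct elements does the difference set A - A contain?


A - A = {a - a' : a, a' ∈ A}; |A| = 4.
Bounds: 2|A|-1 ≤ |A - A| ≤ |A|² - |A| + 1, i.e. 7 ≤ |A - A| ≤ 13.
Note: 0 ∈ A - A always (from a - a). The set is symmetric: if d ∈ A - A then -d ∈ A - A.
Enumerate nonzero differences d = a - a' with a > a' (then include -d):
Positive differences: {1, 4, 5, 6, 10}
Full difference set: {0} ∪ (positive diffs) ∪ (negative diffs).
|A - A| = 1 + 2·5 = 11 (matches direct enumeration: 11).

|A - A| = 11


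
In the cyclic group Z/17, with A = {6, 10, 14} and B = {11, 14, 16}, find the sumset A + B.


Work in Z/17Z: reduce every sum a + b modulo 17.
Enumerate all 9 pairs:
a = 6: 6+11=0, 6+14=3, 6+16=5
a = 10: 10+11=4, 10+14=7, 10+16=9
a = 14: 14+11=8, 14+14=11, 14+16=13
Distinct residues collected: {0, 3, 4, 5, 7, 8, 9, 11, 13}
|A + B| = 9 (out of 17 total residues).

A + B = {0, 3, 4, 5, 7, 8, 9, 11, 13}


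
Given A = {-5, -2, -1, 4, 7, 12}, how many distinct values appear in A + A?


A + A = {a + a' : a, a' ∈ A}; |A| = 6.
General bounds: 2|A| - 1 ≤ |A + A| ≤ |A|(|A|+1)/2, i.e. 11 ≤ |A + A| ≤ 21.
Lower bound 2|A|-1 is attained iff A is an arithmetic progression.
Enumerate sums a + a' for a ≤ a' (symmetric, so this suffices):
a = -5: -5+-5=-10, -5+-2=-7, -5+-1=-6, -5+4=-1, -5+7=2, -5+12=7
a = -2: -2+-2=-4, -2+-1=-3, -2+4=2, -2+7=5, -2+12=10
a = -1: -1+-1=-2, -1+4=3, -1+7=6, -1+12=11
a = 4: 4+4=8, 4+7=11, 4+12=16
a = 7: 7+7=14, 7+12=19
a = 12: 12+12=24
Distinct sums: {-10, -7, -6, -4, -3, -2, -1, 2, 3, 5, 6, 7, 8, 10, 11, 14, 16, 19, 24}
|A + A| = 19

|A + A| = 19


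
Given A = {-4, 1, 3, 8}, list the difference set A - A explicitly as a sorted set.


A - A = {a - a' : a, a' ∈ A}.
Compute a - a' for each ordered pair (a, a'):
a = -4: -4--4=0, -4-1=-5, -4-3=-7, -4-8=-12
a = 1: 1--4=5, 1-1=0, 1-3=-2, 1-8=-7
a = 3: 3--4=7, 3-1=2, 3-3=0, 3-8=-5
a = 8: 8--4=12, 8-1=7, 8-3=5, 8-8=0
Collecting distinct values (and noting 0 appears from a-a):
A - A = {-12, -7, -5, -2, 0, 2, 5, 7, 12}
|A - A| = 9

A - A = {-12, -7, -5, -2, 0, 2, 5, 7, 12}


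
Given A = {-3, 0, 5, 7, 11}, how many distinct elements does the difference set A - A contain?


A - A = {a - a' : a, a' ∈ A}; |A| = 5.
Bounds: 2|A|-1 ≤ |A - A| ≤ |A|² - |A| + 1, i.e. 9 ≤ |A - A| ≤ 21.
Note: 0 ∈ A - A always (from a - a). The set is symmetric: if d ∈ A - A then -d ∈ A - A.
Enumerate nonzero differences d = a - a' with a > a' (then include -d):
Positive differences: {2, 3, 4, 5, 6, 7, 8, 10, 11, 14}
Full difference set: {0} ∪ (positive diffs) ∪ (negative diffs).
|A - A| = 1 + 2·10 = 21 (matches direct enumeration: 21).

|A - A| = 21


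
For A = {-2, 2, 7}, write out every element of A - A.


A - A = {a - a' : a, a' ∈ A}.
Compute a - a' for each ordered pair (a, a'):
a = -2: -2--2=0, -2-2=-4, -2-7=-9
a = 2: 2--2=4, 2-2=0, 2-7=-5
a = 7: 7--2=9, 7-2=5, 7-7=0
Collecting distinct values (and noting 0 appears from a-a):
A - A = {-9, -5, -4, 0, 4, 5, 9}
|A - A| = 7

A - A = {-9, -5, -4, 0, 4, 5, 9}


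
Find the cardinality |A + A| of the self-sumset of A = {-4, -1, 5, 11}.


A + A = {a + a' : a, a' ∈ A}; |A| = 4.
General bounds: 2|A| - 1 ≤ |A + A| ≤ |A|(|A|+1)/2, i.e. 7 ≤ |A + A| ≤ 10.
Lower bound 2|A|-1 is attained iff A is an arithmetic progression.
Enumerate sums a + a' for a ≤ a' (symmetric, so this suffices):
a = -4: -4+-4=-8, -4+-1=-5, -4+5=1, -4+11=7
a = -1: -1+-1=-2, -1+5=4, -1+11=10
a = 5: 5+5=10, 5+11=16
a = 11: 11+11=22
Distinct sums: {-8, -5, -2, 1, 4, 7, 10, 16, 22}
|A + A| = 9

|A + A| = 9


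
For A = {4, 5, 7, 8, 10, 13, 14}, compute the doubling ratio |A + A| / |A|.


|A| = 7.
Compute A + A by enumerating all 49 pairs.
A + A = {8, 9, 10, 11, 12, 13, 14, 15, 16, 17, 18, 19, 20, 21, 22, 23, 24, 26, 27, 28}, so |A + A| = 20.
K = |A + A| / |A| = 20/7 (already in lowest terms) ≈ 2.8571.
Reference: AP of size 7 gives K = 13/7 ≈ 1.8571; a fully generic set of size 7 gives K ≈ 4.0000.

|A| = 7, |A + A| = 20, K = 20/7.


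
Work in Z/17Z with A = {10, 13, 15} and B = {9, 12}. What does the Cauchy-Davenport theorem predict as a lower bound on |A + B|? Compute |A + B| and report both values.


Cauchy-Davenport: |A + B| ≥ min(p, |A| + |B| - 1) for A, B nonempty in Z/pZ.
|A| = 3, |B| = 2, p = 17.
CD lower bound = min(17, 3 + 2 - 1) = min(17, 4) = 4.
Compute A + B mod 17 directly:
a = 10: 10+9=2, 10+12=5
a = 13: 13+9=5, 13+12=8
a = 15: 15+9=7, 15+12=10
A + B = {2, 5, 7, 8, 10}, so |A + B| = 5.
Verify: 5 ≥ 4? Yes ✓.

CD lower bound = 4, actual |A + B| = 5.


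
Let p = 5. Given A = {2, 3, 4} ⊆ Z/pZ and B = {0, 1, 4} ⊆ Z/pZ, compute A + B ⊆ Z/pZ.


Work in Z/5Z: reduce every sum a + b modulo 5.
Enumerate all 9 pairs:
a = 2: 2+0=2, 2+1=3, 2+4=1
a = 3: 3+0=3, 3+1=4, 3+4=2
a = 4: 4+0=4, 4+1=0, 4+4=3
Distinct residues collected: {0, 1, 2, 3, 4}
|A + B| = 5 (out of 5 total residues).

A + B = {0, 1, 2, 3, 4}


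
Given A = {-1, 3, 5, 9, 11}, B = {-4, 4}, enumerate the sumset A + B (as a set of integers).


A + B = {a + b : a ∈ A, b ∈ B}.
Enumerate all |A|·|B| = 5·2 = 10 pairs (a, b) and collect distinct sums.
a = -1: -1+-4=-5, -1+4=3
a = 3: 3+-4=-1, 3+4=7
a = 5: 5+-4=1, 5+4=9
a = 9: 9+-4=5, 9+4=13
a = 11: 11+-4=7, 11+4=15
Collecting distinct sums: A + B = {-5, -1, 1, 3, 5, 7, 9, 13, 15}
|A + B| = 9

A + B = {-5, -1, 1, 3, 5, 7, 9, 13, 15}


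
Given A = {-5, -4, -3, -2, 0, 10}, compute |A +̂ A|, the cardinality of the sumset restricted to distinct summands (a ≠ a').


Restricted sumset: A +̂ A = {a + a' : a ∈ A, a' ∈ A, a ≠ a'}.
Equivalently, take A + A and drop any sum 2a that is achievable ONLY as a + a for a ∈ A (i.e. sums representable only with equal summands).
Enumerate pairs (a, a') with a < a' (symmetric, so each unordered pair gives one sum; this covers all a ≠ a'):
  -5 + -4 = -9
  -5 + -3 = -8
  -5 + -2 = -7
  -5 + 0 = -5
  -5 + 10 = 5
  -4 + -3 = -7
  -4 + -2 = -6
  -4 + 0 = -4
  -4 + 10 = 6
  -3 + -2 = -5
  -3 + 0 = -3
  -3 + 10 = 7
  -2 + 0 = -2
  -2 + 10 = 8
  0 + 10 = 10
Collected distinct sums: {-9, -8, -7, -6, -5, -4, -3, -2, 5, 6, 7, 8, 10}
|A +̂ A| = 13
(Reference bound: |A +̂ A| ≥ 2|A| - 3 for |A| ≥ 2, with |A| = 6 giving ≥ 9.)

|A +̂ A| = 13


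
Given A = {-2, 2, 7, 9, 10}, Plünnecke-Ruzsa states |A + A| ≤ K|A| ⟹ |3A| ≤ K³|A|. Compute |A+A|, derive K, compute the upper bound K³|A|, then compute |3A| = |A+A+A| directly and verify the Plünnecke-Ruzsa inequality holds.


|A| = 5.
Step 1: Compute A + A by enumerating all 25 pairs.
A + A = {-4, 0, 4, 5, 7, 8, 9, 11, 12, 14, 16, 17, 18, 19, 20}, so |A + A| = 15.
Step 2: Doubling constant K = |A + A|/|A| = 15/5 = 15/5 ≈ 3.0000.
Step 3: Plünnecke-Ruzsa gives |3A| ≤ K³·|A| = (3.0000)³ · 5 ≈ 135.0000.
Step 4: Compute 3A = A + A + A directly by enumerating all triples (a,b,c) ∈ A³; |3A| = 29.
Step 5: Check 29 ≤ 135.0000? Yes ✓.

K = 15/5, Plünnecke-Ruzsa bound K³|A| ≈ 135.0000, |3A| = 29, inequality holds.


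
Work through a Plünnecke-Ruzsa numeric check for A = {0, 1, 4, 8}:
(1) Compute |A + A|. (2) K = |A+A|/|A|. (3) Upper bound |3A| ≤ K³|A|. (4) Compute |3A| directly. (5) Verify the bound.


|A| = 4.
Step 1: Compute A + A by enumerating all 16 pairs.
A + A = {0, 1, 2, 4, 5, 8, 9, 12, 16}, so |A + A| = 9.
Step 2: Doubling constant K = |A + A|/|A| = 9/4 = 9/4 ≈ 2.2500.
Step 3: Plünnecke-Ruzsa gives |3A| ≤ K³·|A| = (2.2500)³ · 4 ≈ 45.5625.
Step 4: Compute 3A = A + A + A directly by enumerating all triples (a,b,c) ∈ A³; |3A| = 16.
Step 5: Check 16 ≤ 45.5625? Yes ✓.

K = 9/4, Plünnecke-Ruzsa bound K³|A| ≈ 45.5625, |3A| = 16, inequality holds.


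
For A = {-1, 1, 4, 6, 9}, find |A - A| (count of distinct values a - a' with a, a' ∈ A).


A - A = {a - a' : a, a' ∈ A}; |A| = 5.
Bounds: 2|A|-1 ≤ |A - A| ≤ |A|² - |A| + 1, i.e. 9 ≤ |A - A| ≤ 21.
Note: 0 ∈ A - A always (from a - a). The set is symmetric: if d ∈ A - A then -d ∈ A - A.
Enumerate nonzero differences d = a - a' with a > a' (then include -d):
Positive differences: {2, 3, 5, 7, 8, 10}
Full difference set: {0} ∪ (positive diffs) ∪ (negative diffs).
|A - A| = 1 + 2·6 = 13 (matches direct enumeration: 13).

|A - A| = 13


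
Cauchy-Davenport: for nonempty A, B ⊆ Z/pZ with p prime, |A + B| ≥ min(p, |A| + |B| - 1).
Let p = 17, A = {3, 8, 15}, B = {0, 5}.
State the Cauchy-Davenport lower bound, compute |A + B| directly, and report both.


Cauchy-Davenport: |A + B| ≥ min(p, |A| + |B| - 1) for A, B nonempty in Z/pZ.
|A| = 3, |B| = 2, p = 17.
CD lower bound = min(17, 3 + 2 - 1) = min(17, 4) = 4.
Compute A + B mod 17 directly:
a = 3: 3+0=3, 3+5=8
a = 8: 8+0=8, 8+5=13
a = 15: 15+0=15, 15+5=3
A + B = {3, 8, 13, 15}, so |A + B| = 4.
Verify: 4 ≥ 4? Yes ✓.

CD lower bound = 4, actual |A + B| = 4.


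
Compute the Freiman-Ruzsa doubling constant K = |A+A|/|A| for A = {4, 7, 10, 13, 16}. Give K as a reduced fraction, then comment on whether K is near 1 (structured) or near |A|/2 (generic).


|A| = 5.
Compute A + A by enumerating all 25 pairs.
A + A = {8, 11, 14, 17, 20, 23, 26, 29, 32}, so |A + A| = 9.
K = |A + A| / |A| = 9/5 (already in lowest terms) ≈ 1.8000.
Reference: AP of size 5 gives K = 9/5 ≈ 1.8000; a fully generic set of size 5 gives K ≈ 3.0000.

|A| = 5, |A + A| = 9, K = 9/5.


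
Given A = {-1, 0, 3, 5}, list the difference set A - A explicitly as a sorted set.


A - A = {a - a' : a, a' ∈ A}.
Compute a - a' for each ordered pair (a, a'):
a = -1: -1--1=0, -1-0=-1, -1-3=-4, -1-5=-6
a = 0: 0--1=1, 0-0=0, 0-3=-3, 0-5=-5
a = 3: 3--1=4, 3-0=3, 3-3=0, 3-5=-2
a = 5: 5--1=6, 5-0=5, 5-3=2, 5-5=0
Collecting distinct values (and noting 0 appears from a-a):
A - A = {-6, -5, -4, -3, -2, -1, 0, 1, 2, 3, 4, 5, 6}
|A - A| = 13

A - A = {-6, -5, -4, -3, -2, -1, 0, 1, 2, 3, 4, 5, 6}


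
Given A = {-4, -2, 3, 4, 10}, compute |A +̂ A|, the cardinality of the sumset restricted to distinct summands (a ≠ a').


Restricted sumset: A +̂ A = {a + a' : a ∈ A, a' ∈ A, a ≠ a'}.
Equivalently, take A + A and drop any sum 2a that is achievable ONLY as a + a for a ∈ A (i.e. sums representable only with equal summands).
Enumerate pairs (a, a') with a < a' (symmetric, so each unordered pair gives one sum; this covers all a ≠ a'):
  -4 + -2 = -6
  -4 + 3 = -1
  -4 + 4 = 0
  -4 + 10 = 6
  -2 + 3 = 1
  -2 + 4 = 2
  -2 + 10 = 8
  3 + 4 = 7
  3 + 10 = 13
  4 + 10 = 14
Collected distinct sums: {-6, -1, 0, 1, 2, 6, 7, 8, 13, 14}
|A +̂ A| = 10
(Reference bound: |A +̂ A| ≥ 2|A| - 3 for |A| ≥ 2, with |A| = 5 giving ≥ 7.)

|A +̂ A| = 10


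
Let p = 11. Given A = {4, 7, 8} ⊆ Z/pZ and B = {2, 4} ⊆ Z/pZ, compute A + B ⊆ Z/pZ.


Work in Z/11Z: reduce every sum a + b modulo 11.
Enumerate all 6 pairs:
a = 4: 4+2=6, 4+4=8
a = 7: 7+2=9, 7+4=0
a = 8: 8+2=10, 8+4=1
Distinct residues collected: {0, 1, 6, 8, 9, 10}
|A + B| = 6 (out of 11 total residues).

A + B = {0, 1, 6, 8, 9, 10}


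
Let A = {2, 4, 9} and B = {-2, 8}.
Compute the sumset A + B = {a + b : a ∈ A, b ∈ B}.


A + B = {a + b : a ∈ A, b ∈ B}.
Enumerate all |A|·|B| = 3·2 = 6 pairs (a, b) and collect distinct sums.
a = 2: 2+-2=0, 2+8=10
a = 4: 4+-2=2, 4+8=12
a = 9: 9+-2=7, 9+8=17
Collecting distinct sums: A + B = {0, 2, 7, 10, 12, 17}
|A + B| = 6

A + B = {0, 2, 7, 10, 12, 17}


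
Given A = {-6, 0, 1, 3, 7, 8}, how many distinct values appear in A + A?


A + A = {a + a' : a, a' ∈ A}; |A| = 6.
General bounds: 2|A| - 1 ≤ |A + A| ≤ |A|(|A|+1)/2, i.e. 11 ≤ |A + A| ≤ 21.
Lower bound 2|A|-1 is attained iff A is an arithmetic progression.
Enumerate sums a + a' for a ≤ a' (symmetric, so this suffices):
a = -6: -6+-6=-12, -6+0=-6, -6+1=-5, -6+3=-3, -6+7=1, -6+8=2
a = 0: 0+0=0, 0+1=1, 0+3=3, 0+7=7, 0+8=8
a = 1: 1+1=2, 1+3=4, 1+7=8, 1+8=9
a = 3: 3+3=6, 3+7=10, 3+8=11
a = 7: 7+7=14, 7+8=15
a = 8: 8+8=16
Distinct sums: {-12, -6, -5, -3, 0, 1, 2, 3, 4, 6, 7, 8, 9, 10, 11, 14, 15, 16}
|A + A| = 18

|A + A| = 18


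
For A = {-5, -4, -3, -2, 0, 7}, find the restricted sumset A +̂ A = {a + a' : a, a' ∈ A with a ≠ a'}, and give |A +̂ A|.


Restricted sumset: A +̂ A = {a + a' : a ∈ A, a' ∈ A, a ≠ a'}.
Equivalently, take A + A and drop any sum 2a that is achievable ONLY as a + a for a ∈ A (i.e. sums representable only with equal summands).
Enumerate pairs (a, a') with a < a' (symmetric, so each unordered pair gives one sum; this covers all a ≠ a'):
  -5 + -4 = -9
  -5 + -3 = -8
  -5 + -2 = -7
  -5 + 0 = -5
  -5 + 7 = 2
  -4 + -3 = -7
  -4 + -2 = -6
  -4 + 0 = -4
  -4 + 7 = 3
  -3 + -2 = -5
  -3 + 0 = -3
  -3 + 7 = 4
  -2 + 0 = -2
  -2 + 7 = 5
  0 + 7 = 7
Collected distinct sums: {-9, -8, -7, -6, -5, -4, -3, -2, 2, 3, 4, 5, 7}
|A +̂ A| = 13
(Reference bound: |A +̂ A| ≥ 2|A| - 3 for |A| ≥ 2, with |A| = 6 giving ≥ 9.)

|A +̂ A| = 13


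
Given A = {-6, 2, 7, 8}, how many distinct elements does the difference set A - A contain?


A - A = {a - a' : a, a' ∈ A}; |A| = 4.
Bounds: 2|A|-1 ≤ |A - A| ≤ |A|² - |A| + 1, i.e. 7 ≤ |A - A| ≤ 13.
Note: 0 ∈ A - A always (from a - a). The set is symmetric: if d ∈ A - A then -d ∈ A - A.
Enumerate nonzero differences d = a - a' with a > a' (then include -d):
Positive differences: {1, 5, 6, 8, 13, 14}
Full difference set: {0} ∪ (positive diffs) ∪ (negative diffs).
|A - A| = 1 + 2·6 = 13 (matches direct enumeration: 13).

|A - A| = 13


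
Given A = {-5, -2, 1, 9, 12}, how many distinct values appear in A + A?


A + A = {a + a' : a, a' ∈ A}; |A| = 5.
General bounds: 2|A| - 1 ≤ |A + A| ≤ |A|(|A|+1)/2, i.e. 9 ≤ |A + A| ≤ 15.
Lower bound 2|A|-1 is attained iff A is an arithmetic progression.
Enumerate sums a + a' for a ≤ a' (symmetric, so this suffices):
a = -5: -5+-5=-10, -5+-2=-7, -5+1=-4, -5+9=4, -5+12=7
a = -2: -2+-2=-4, -2+1=-1, -2+9=7, -2+12=10
a = 1: 1+1=2, 1+9=10, 1+12=13
a = 9: 9+9=18, 9+12=21
a = 12: 12+12=24
Distinct sums: {-10, -7, -4, -1, 2, 4, 7, 10, 13, 18, 21, 24}
|A + A| = 12

|A + A| = 12


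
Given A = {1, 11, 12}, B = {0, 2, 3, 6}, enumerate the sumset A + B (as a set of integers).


A + B = {a + b : a ∈ A, b ∈ B}.
Enumerate all |A|·|B| = 3·4 = 12 pairs (a, b) and collect distinct sums.
a = 1: 1+0=1, 1+2=3, 1+3=4, 1+6=7
a = 11: 11+0=11, 11+2=13, 11+3=14, 11+6=17
a = 12: 12+0=12, 12+2=14, 12+3=15, 12+6=18
Collecting distinct sums: A + B = {1, 3, 4, 7, 11, 12, 13, 14, 15, 17, 18}
|A + B| = 11

A + B = {1, 3, 4, 7, 11, 12, 13, 14, 15, 17, 18}


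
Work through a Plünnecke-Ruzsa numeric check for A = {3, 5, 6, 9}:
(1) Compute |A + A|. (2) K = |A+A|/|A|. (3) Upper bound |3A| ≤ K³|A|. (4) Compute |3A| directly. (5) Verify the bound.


|A| = 4.
Step 1: Compute A + A by enumerating all 16 pairs.
A + A = {6, 8, 9, 10, 11, 12, 14, 15, 18}, so |A + A| = 9.
Step 2: Doubling constant K = |A + A|/|A| = 9/4 = 9/4 ≈ 2.2500.
Step 3: Plünnecke-Ruzsa gives |3A| ≤ K³·|A| = (2.2500)³ · 4 ≈ 45.5625.
Step 4: Compute 3A = A + A + A directly by enumerating all triples (a,b,c) ∈ A³; |3A| = 15.
Step 5: Check 15 ≤ 45.5625? Yes ✓.

K = 9/4, Plünnecke-Ruzsa bound K³|A| ≈ 45.5625, |3A| = 15, inequality holds.


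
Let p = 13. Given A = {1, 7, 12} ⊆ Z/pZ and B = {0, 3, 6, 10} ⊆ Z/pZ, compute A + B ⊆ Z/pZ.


Work in Z/13Z: reduce every sum a + b modulo 13.
Enumerate all 12 pairs:
a = 1: 1+0=1, 1+3=4, 1+6=7, 1+10=11
a = 7: 7+0=7, 7+3=10, 7+6=0, 7+10=4
a = 12: 12+0=12, 12+3=2, 12+6=5, 12+10=9
Distinct residues collected: {0, 1, 2, 4, 5, 7, 9, 10, 11, 12}
|A + B| = 10 (out of 13 total residues).

A + B = {0, 1, 2, 4, 5, 7, 9, 10, 11, 12}


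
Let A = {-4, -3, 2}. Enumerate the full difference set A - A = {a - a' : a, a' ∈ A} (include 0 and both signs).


A - A = {a - a' : a, a' ∈ A}.
Compute a - a' for each ordered pair (a, a'):
a = -4: -4--4=0, -4--3=-1, -4-2=-6
a = -3: -3--4=1, -3--3=0, -3-2=-5
a = 2: 2--4=6, 2--3=5, 2-2=0
Collecting distinct values (and noting 0 appears from a-a):
A - A = {-6, -5, -1, 0, 1, 5, 6}
|A - A| = 7

A - A = {-6, -5, -1, 0, 1, 5, 6}


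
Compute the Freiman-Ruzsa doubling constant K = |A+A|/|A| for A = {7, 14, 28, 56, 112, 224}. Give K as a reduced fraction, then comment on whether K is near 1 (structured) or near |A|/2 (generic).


|A| = 6.
Compute A + A by enumerating all 36 pairs.
A + A = {14, 21, 28, 35, 42, 56, 63, 70, 84, 112, 119, 126, 140, 168, 224, 231, 238, 252, 280, 336, 448}, so |A + A| = 21.
K = |A + A| / |A| = 21/6 = 7/2 ≈ 3.5000.
Reference: AP of size 6 gives K = 11/6 ≈ 1.8333; a fully generic set of size 6 gives K ≈ 3.5000.

|A| = 6, |A + A| = 21, K = 21/6 = 7/2.


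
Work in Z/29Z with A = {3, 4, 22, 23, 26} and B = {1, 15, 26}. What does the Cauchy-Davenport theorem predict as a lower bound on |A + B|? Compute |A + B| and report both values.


Cauchy-Davenport: |A + B| ≥ min(p, |A| + |B| - 1) for A, B nonempty in Z/pZ.
|A| = 5, |B| = 3, p = 29.
CD lower bound = min(29, 5 + 3 - 1) = min(29, 7) = 7.
Compute A + B mod 29 directly:
a = 3: 3+1=4, 3+15=18, 3+26=0
a = 4: 4+1=5, 4+15=19, 4+26=1
a = 22: 22+1=23, 22+15=8, 22+26=19
a = 23: 23+1=24, 23+15=9, 23+26=20
a = 26: 26+1=27, 26+15=12, 26+26=23
A + B = {0, 1, 4, 5, 8, 9, 12, 18, 19, 20, 23, 24, 27}, so |A + B| = 13.
Verify: 13 ≥ 7? Yes ✓.

CD lower bound = 7, actual |A + B| = 13.


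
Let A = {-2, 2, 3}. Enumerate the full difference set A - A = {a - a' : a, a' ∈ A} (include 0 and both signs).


A - A = {a - a' : a, a' ∈ A}.
Compute a - a' for each ordered pair (a, a'):
a = -2: -2--2=0, -2-2=-4, -2-3=-5
a = 2: 2--2=4, 2-2=0, 2-3=-1
a = 3: 3--2=5, 3-2=1, 3-3=0
Collecting distinct values (and noting 0 appears from a-a):
A - A = {-5, -4, -1, 0, 1, 4, 5}
|A - A| = 7

A - A = {-5, -4, -1, 0, 1, 4, 5}


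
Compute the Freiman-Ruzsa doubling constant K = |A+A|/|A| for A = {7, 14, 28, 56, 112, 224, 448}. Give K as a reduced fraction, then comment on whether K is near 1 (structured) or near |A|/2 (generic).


|A| = 7.
Compute A + A by enumerating all 49 pairs.
A + A = {14, 21, 28, 35, 42, 56, 63, 70, 84, 112, 119, 126, 140, 168, 224, 231, 238, 252, 280, 336, 448, 455, 462, 476, 504, 560, 672, 896}, so |A + A| = 28.
K = |A + A| / |A| = 28/7 = 4/1 ≈ 4.0000.
Reference: AP of size 7 gives K = 13/7 ≈ 1.8571; a fully generic set of size 7 gives K ≈ 4.0000.

|A| = 7, |A + A| = 28, K = 28/7 = 4/1.


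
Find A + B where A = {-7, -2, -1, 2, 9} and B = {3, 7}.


A + B = {a + b : a ∈ A, b ∈ B}.
Enumerate all |A|·|B| = 5·2 = 10 pairs (a, b) and collect distinct sums.
a = -7: -7+3=-4, -7+7=0
a = -2: -2+3=1, -2+7=5
a = -1: -1+3=2, -1+7=6
a = 2: 2+3=5, 2+7=9
a = 9: 9+3=12, 9+7=16
Collecting distinct sums: A + B = {-4, 0, 1, 2, 5, 6, 9, 12, 16}
|A + B| = 9

A + B = {-4, 0, 1, 2, 5, 6, 9, 12, 16}


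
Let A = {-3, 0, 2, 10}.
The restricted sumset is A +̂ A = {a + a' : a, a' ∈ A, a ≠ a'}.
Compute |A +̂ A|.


Restricted sumset: A +̂ A = {a + a' : a ∈ A, a' ∈ A, a ≠ a'}.
Equivalently, take A + A and drop any sum 2a that is achievable ONLY as a + a for a ∈ A (i.e. sums representable only with equal summands).
Enumerate pairs (a, a') with a < a' (symmetric, so each unordered pair gives one sum; this covers all a ≠ a'):
  -3 + 0 = -3
  -3 + 2 = -1
  -3 + 10 = 7
  0 + 2 = 2
  0 + 10 = 10
  2 + 10 = 12
Collected distinct sums: {-3, -1, 2, 7, 10, 12}
|A +̂ A| = 6
(Reference bound: |A +̂ A| ≥ 2|A| - 3 for |A| ≥ 2, with |A| = 4 giving ≥ 5.)

|A +̂ A| = 6


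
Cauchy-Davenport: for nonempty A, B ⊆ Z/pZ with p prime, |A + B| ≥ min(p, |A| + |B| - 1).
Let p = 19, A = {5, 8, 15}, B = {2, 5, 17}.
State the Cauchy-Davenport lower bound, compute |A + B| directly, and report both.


Cauchy-Davenport: |A + B| ≥ min(p, |A| + |B| - 1) for A, B nonempty in Z/pZ.
|A| = 3, |B| = 3, p = 19.
CD lower bound = min(19, 3 + 3 - 1) = min(19, 5) = 5.
Compute A + B mod 19 directly:
a = 5: 5+2=7, 5+5=10, 5+17=3
a = 8: 8+2=10, 8+5=13, 8+17=6
a = 15: 15+2=17, 15+5=1, 15+17=13
A + B = {1, 3, 6, 7, 10, 13, 17}, so |A + B| = 7.
Verify: 7 ≥ 5? Yes ✓.

CD lower bound = 5, actual |A + B| = 7.


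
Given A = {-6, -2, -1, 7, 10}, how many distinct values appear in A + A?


A + A = {a + a' : a, a' ∈ A}; |A| = 5.
General bounds: 2|A| - 1 ≤ |A + A| ≤ |A|(|A|+1)/2, i.e. 9 ≤ |A + A| ≤ 15.
Lower bound 2|A|-1 is attained iff A is an arithmetic progression.
Enumerate sums a + a' for a ≤ a' (symmetric, so this suffices):
a = -6: -6+-6=-12, -6+-2=-8, -6+-1=-7, -6+7=1, -6+10=4
a = -2: -2+-2=-4, -2+-1=-3, -2+7=5, -2+10=8
a = -1: -1+-1=-2, -1+7=6, -1+10=9
a = 7: 7+7=14, 7+10=17
a = 10: 10+10=20
Distinct sums: {-12, -8, -7, -4, -3, -2, 1, 4, 5, 6, 8, 9, 14, 17, 20}
|A + A| = 15

|A + A| = 15


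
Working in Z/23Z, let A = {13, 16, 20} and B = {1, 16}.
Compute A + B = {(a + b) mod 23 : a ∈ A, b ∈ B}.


Work in Z/23Z: reduce every sum a + b modulo 23.
Enumerate all 6 pairs:
a = 13: 13+1=14, 13+16=6
a = 16: 16+1=17, 16+16=9
a = 20: 20+1=21, 20+16=13
Distinct residues collected: {6, 9, 13, 14, 17, 21}
|A + B| = 6 (out of 23 total residues).

A + B = {6, 9, 13, 14, 17, 21}


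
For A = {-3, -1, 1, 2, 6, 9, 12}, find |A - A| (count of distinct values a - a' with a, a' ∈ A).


A - A = {a - a' : a, a' ∈ A}; |A| = 7.
Bounds: 2|A|-1 ≤ |A - A| ≤ |A|² - |A| + 1, i.e. 13 ≤ |A - A| ≤ 43.
Note: 0 ∈ A - A always (from a - a). The set is symmetric: if d ∈ A - A then -d ∈ A - A.
Enumerate nonzero differences d = a - a' with a > a' (then include -d):
Positive differences: {1, 2, 3, 4, 5, 6, 7, 8, 9, 10, 11, 12, 13, 15}
Full difference set: {0} ∪ (positive diffs) ∪ (negative diffs).
|A - A| = 1 + 2·14 = 29 (matches direct enumeration: 29).

|A - A| = 29


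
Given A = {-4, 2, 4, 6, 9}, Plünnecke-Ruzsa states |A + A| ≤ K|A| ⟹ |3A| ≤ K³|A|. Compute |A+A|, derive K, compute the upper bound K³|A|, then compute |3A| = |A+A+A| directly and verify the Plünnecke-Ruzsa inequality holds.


|A| = 5.
Step 1: Compute A + A by enumerating all 25 pairs.
A + A = {-8, -2, 0, 2, 4, 5, 6, 8, 10, 11, 12, 13, 15, 18}, so |A + A| = 14.
Step 2: Doubling constant K = |A + A|/|A| = 14/5 = 14/5 ≈ 2.8000.
Step 3: Plünnecke-Ruzsa gives |3A| ≤ K³·|A| = (2.8000)³ · 5 ≈ 109.7600.
Step 4: Compute 3A = A + A + A directly by enumerating all triples (a,b,c) ∈ A³; |3A| = 27.
Step 5: Check 27 ≤ 109.7600? Yes ✓.

K = 14/5, Plünnecke-Ruzsa bound K³|A| ≈ 109.7600, |3A| = 27, inequality holds.


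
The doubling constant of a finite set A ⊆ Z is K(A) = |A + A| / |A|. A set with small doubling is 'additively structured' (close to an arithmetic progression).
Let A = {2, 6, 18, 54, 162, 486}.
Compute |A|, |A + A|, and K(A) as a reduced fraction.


|A| = 6.
Compute A + A by enumerating all 36 pairs.
A + A = {4, 8, 12, 20, 24, 36, 56, 60, 72, 108, 164, 168, 180, 216, 324, 488, 492, 504, 540, 648, 972}, so |A + A| = 21.
K = |A + A| / |A| = 21/6 = 7/2 ≈ 3.5000.
Reference: AP of size 6 gives K = 11/6 ≈ 1.8333; a fully generic set of size 6 gives K ≈ 3.5000.

|A| = 6, |A + A| = 21, K = 21/6 = 7/2.


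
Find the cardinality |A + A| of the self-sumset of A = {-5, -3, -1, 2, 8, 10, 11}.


A + A = {a + a' : a, a' ∈ A}; |A| = 7.
General bounds: 2|A| - 1 ≤ |A + A| ≤ |A|(|A|+1)/2, i.e. 13 ≤ |A + A| ≤ 28.
Lower bound 2|A|-1 is attained iff A is an arithmetic progression.
Enumerate sums a + a' for a ≤ a' (symmetric, so this suffices):
a = -5: -5+-5=-10, -5+-3=-8, -5+-1=-6, -5+2=-3, -5+8=3, -5+10=5, -5+11=6
a = -3: -3+-3=-6, -3+-1=-4, -3+2=-1, -3+8=5, -3+10=7, -3+11=8
a = -1: -1+-1=-2, -1+2=1, -1+8=7, -1+10=9, -1+11=10
a = 2: 2+2=4, 2+8=10, 2+10=12, 2+11=13
a = 8: 8+8=16, 8+10=18, 8+11=19
a = 10: 10+10=20, 10+11=21
a = 11: 11+11=22
Distinct sums: {-10, -8, -6, -4, -3, -2, -1, 1, 3, 4, 5, 6, 7, 8, 9, 10, 12, 13, 16, 18, 19, 20, 21, 22}
|A + A| = 24

|A + A| = 24


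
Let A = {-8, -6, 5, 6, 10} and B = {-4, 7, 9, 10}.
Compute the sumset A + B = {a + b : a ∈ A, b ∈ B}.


A + B = {a + b : a ∈ A, b ∈ B}.
Enumerate all |A|·|B| = 5·4 = 20 pairs (a, b) and collect distinct sums.
a = -8: -8+-4=-12, -8+7=-1, -8+9=1, -8+10=2
a = -6: -6+-4=-10, -6+7=1, -6+9=3, -6+10=4
a = 5: 5+-4=1, 5+7=12, 5+9=14, 5+10=15
a = 6: 6+-4=2, 6+7=13, 6+9=15, 6+10=16
a = 10: 10+-4=6, 10+7=17, 10+9=19, 10+10=20
Collecting distinct sums: A + B = {-12, -10, -1, 1, 2, 3, 4, 6, 12, 13, 14, 15, 16, 17, 19, 20}
|A + B| = 16

A + B = {-12, -10, -1, 1, 2, 3, 4, 6, 12, 13, 14, 15, 16, 17, 19, 20}
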